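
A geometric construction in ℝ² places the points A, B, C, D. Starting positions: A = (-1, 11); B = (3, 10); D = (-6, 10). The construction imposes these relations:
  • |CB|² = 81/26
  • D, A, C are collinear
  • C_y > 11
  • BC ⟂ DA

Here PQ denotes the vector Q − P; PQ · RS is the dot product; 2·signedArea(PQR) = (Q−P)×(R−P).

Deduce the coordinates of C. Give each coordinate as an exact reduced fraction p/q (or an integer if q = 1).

1. C_x = 69/26  [D, A, C are collinear ∩ BC ⟂ DA]
2. C_y = 305/26  [D, A, C are collinear ∩ BC ⟂ DA]
   → C = (69/26, 305/26)

C = (69/26, 305/26)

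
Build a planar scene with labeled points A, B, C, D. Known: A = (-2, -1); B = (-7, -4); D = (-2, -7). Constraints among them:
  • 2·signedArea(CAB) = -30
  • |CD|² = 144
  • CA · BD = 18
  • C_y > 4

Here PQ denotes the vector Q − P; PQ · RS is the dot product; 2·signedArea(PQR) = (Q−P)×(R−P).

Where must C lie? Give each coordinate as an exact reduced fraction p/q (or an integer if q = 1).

1. C_x = -2  [2·signedArea(CAB) = -30 ∩ CA · BD = 18]
2. C_y = 5  [2·signedArea(CAB) = -30 ∩ CA · BD = 18]
   → C = (-2, 5)

C = (-2, 5)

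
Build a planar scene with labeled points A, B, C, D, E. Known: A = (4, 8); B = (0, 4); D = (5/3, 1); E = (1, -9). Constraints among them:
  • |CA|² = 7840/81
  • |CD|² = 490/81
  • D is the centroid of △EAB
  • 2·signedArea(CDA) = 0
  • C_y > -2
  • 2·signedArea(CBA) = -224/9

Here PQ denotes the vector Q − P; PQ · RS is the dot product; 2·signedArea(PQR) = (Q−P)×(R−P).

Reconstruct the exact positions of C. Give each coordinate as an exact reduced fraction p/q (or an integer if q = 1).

1. C_x = 8/9  [2·signedArea(CDA) = 0 ∩ 2·signedArea(CBA) = -224/9]
2. C_y = -4/3  [2·signedArea(CDA) = 0 ∩ 2·signedArea(CBA) = -224/9]
   → C = (8/9, -4/3)

C = (8/9, -4/3)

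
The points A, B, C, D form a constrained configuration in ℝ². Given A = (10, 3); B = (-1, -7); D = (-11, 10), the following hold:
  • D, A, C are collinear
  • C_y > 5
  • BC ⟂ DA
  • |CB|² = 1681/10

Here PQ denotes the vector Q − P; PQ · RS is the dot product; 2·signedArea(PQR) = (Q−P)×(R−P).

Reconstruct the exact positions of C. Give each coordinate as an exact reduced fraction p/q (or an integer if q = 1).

1. C_x = 31/10  [D, A, C are collinear ∩ BC ⟂ DA]
2. C_y = 53/10  [D, A, C are collinear ∩ BC ⟂ DA]
   → C = (31/10, 53/10)

C = (31/10, 53/10)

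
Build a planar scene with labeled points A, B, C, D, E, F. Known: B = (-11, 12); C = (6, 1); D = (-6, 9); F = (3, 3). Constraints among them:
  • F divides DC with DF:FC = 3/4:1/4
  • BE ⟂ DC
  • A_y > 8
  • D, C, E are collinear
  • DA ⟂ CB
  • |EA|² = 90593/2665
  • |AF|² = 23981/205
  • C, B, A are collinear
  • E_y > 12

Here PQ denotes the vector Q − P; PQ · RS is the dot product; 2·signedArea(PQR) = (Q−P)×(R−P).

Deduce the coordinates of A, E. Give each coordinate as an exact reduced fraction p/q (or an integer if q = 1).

A = (-1252/205, 1811/205)
E = (-141/13, 159/13)

1. A_x = -1252/205  [C, B, A are collinear ∩ DA ⟂ CB]
2. A_y = 1811/205  [C, B, A are collinear ∩ DA ⟂ CB]
   → A = (-1252/205, 1811/205)
3. E_x = -141/13  [D, C, E are collinear ∩ BE ⟂ DC]
4. E_y = 159/13  [D, C, E are collinear ∩ BE ⟂ DC]
   → E = (-141/13, 159/13)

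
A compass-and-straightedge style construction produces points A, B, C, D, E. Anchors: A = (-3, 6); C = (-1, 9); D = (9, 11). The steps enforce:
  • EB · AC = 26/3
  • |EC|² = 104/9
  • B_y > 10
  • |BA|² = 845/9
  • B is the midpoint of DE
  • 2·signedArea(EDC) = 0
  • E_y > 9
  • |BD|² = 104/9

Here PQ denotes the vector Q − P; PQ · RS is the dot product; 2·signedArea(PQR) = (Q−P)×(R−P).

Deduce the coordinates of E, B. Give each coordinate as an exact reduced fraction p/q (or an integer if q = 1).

B = (17/3, 31/3)
E = (7/3, 29/3)

1. E_x = 7/3  [line 2·x + -10·y + 92 = 0 ∩ |EC|² = 104/9]
2. E_y = 29/3  [line 2·x + -10·y + 92 = 0 ∩ |EC|² = 104/9]
   → E = (7/3, 29/3)
3. B_x = 17/3  [B is the midpoint of DE]
4. B_y = 31/3  [B is the midpoint of DE]
   → B = (17/3, 31/3)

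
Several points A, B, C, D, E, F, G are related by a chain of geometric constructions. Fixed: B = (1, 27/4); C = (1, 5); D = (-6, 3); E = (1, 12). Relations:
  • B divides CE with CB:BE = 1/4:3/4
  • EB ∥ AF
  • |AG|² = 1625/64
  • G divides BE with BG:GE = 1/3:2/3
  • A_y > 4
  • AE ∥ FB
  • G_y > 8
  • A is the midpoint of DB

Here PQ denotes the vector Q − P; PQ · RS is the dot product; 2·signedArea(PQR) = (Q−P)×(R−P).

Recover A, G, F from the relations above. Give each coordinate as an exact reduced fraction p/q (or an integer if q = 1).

1. A_x = -5/2  [A is the midpoint of DB]
2. A_y = 39/8  [A is the midpoint of DB]
   → A = (-5/2, 39/8)
3. G_x = 1  [G divides BE with BG:GE = 1/3:2/3]
4. G_y = 17/2  [G divides BE with BG:GE = 1/3:2/3]
   → G = (1, 17/2)
5. F_x = -5/2  [AE ∥ FB ∩ EB ∥ AF]
6. F_y = -3/8  [AE ∥ FB ∩ EB ∥ AF]
   → F = (-5/2, -3/8)

A = (-5/2, 39/8)
F = (-5/2, -3/8)
G = (1, 17/2)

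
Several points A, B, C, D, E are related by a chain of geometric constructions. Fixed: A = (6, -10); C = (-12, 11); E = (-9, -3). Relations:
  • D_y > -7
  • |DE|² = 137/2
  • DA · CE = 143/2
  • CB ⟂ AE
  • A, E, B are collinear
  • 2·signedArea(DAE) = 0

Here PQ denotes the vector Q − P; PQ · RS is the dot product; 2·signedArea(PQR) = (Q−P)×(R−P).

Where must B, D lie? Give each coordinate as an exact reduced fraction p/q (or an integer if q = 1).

1. B_x = -4611/274  [A, E, B are collinear ∩ CB ⟂ AE]
2. B_y = 179/274  [A, E, B are collinear ∩ CB ⟂ AE]
   → B = (-4611/274, 179/274)
3. D_x = -3/2  [2·signedArea(DAE) = 0 ∩ DA · CE = 143/2]
4. D_y = -13/2  [2·signedArea(DAE) = 0 ∩ DA · CE = 143/2]
   → D = (-3/2, -13/2)

B = (-4611/274, 179/274)
D = (-3/2, -13/2)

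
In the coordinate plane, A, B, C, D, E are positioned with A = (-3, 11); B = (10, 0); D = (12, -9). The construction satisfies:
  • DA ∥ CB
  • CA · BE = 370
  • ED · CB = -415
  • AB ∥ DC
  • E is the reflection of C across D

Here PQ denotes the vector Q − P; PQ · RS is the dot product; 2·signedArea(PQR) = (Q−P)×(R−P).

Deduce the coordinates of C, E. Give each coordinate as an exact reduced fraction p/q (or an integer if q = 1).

C = (25, -20)
E = (-1, 2)

1. C_x = 25  [DA ∥ CB ∩ AB ∥ DC]
2. C_y = -20  [DA ∥ CB ∩ AB ∥ DC]
   → C = (25, -20)
3. E_x = -1  [E is the reflection of C across D]
4. E_y = 2  [E is the reflection of C across D]
   → E = (-1, 2)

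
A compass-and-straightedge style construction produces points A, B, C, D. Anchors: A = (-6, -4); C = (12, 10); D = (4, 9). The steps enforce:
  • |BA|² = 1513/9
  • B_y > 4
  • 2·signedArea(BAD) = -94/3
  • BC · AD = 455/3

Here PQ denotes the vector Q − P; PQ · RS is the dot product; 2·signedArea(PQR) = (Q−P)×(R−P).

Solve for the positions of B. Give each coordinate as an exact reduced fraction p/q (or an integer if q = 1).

1. B_x = 10/3  [2·signedArea(BAD) = -94/3 ∩ BC · AD = 455/3]
2. B_y = 5  [2·signedArea(BAD) = -94/3 ∩ BC · AD = 455/3]
   → B = (10/3, 5)

B = (10/3, 5)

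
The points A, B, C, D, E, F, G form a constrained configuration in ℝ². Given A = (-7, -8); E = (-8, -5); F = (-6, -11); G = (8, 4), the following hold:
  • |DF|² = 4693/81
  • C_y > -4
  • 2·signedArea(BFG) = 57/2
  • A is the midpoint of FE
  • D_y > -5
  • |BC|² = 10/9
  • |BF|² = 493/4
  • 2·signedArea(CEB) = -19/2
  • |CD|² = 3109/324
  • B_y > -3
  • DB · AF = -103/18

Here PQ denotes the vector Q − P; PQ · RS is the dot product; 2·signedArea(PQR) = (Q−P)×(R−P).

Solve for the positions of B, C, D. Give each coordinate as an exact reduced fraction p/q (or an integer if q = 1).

1. B_x = 1/2  [line -15·x + 14·y + 71/2 = 0 ∩ |BF|² = 493/4]
2. B_y = -2  [line -15·x + 14·y + 71/2 = 0 ∩ |BF|² = 493/4]
   → B = (1/2, -2)
3. D_x = -16/9  [line -1·x + 3·y + 110/9 = 0 ∩ |DF|² = 4693/81]
4. D_y = -14/3  [line -1·x + 3·y + 110/9 = 0 ∩ |DF|² = 4693/81]
   → D = (-16/9, -14/3)
5. C_x = 5/6  [line -3·x + 17/2·y + 28 = 0 ∩ |CD|² = 3109/324]
6. C_y = -3  [line -3·x + 17/2·y + 28 = 0 ∩ |CD|² = 3109/324]
   → C = (5/6, -3)

B = (1/2, -2)
C = (5/6, -3)
D = (-16/9, -14/3)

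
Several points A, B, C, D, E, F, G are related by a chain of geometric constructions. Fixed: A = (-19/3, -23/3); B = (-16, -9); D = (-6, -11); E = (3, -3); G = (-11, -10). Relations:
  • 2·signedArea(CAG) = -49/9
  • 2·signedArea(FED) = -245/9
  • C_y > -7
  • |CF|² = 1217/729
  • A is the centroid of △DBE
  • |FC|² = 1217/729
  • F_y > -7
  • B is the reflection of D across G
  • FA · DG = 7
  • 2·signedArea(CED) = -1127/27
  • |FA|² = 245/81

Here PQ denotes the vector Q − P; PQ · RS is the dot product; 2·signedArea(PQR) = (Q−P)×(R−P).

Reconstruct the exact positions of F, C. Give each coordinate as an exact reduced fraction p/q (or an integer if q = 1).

1. F_x = -43/9  [2·signedArea(FED) = -245/9 ∩ FA · DG = 7]
2. F_y = -62/9  [2·signedArea(FED) = -245/9 ∩ FA · DG = 7]
   → F = (-43/9, -62/9)
3. C_x = -160/27  [2·signedArea(CED) = -1127/27 ∩ 2·signedArea(CAG) = -49/9]
4. C_y = -170/27  [2·signedArea(CED) = -1127/27 ∩ 2·signedArea(CAG) = -49/9]
   → C = (-160/27, -170/27)

C = (-160/27, -170/27)
F = (-43/9, -62/9)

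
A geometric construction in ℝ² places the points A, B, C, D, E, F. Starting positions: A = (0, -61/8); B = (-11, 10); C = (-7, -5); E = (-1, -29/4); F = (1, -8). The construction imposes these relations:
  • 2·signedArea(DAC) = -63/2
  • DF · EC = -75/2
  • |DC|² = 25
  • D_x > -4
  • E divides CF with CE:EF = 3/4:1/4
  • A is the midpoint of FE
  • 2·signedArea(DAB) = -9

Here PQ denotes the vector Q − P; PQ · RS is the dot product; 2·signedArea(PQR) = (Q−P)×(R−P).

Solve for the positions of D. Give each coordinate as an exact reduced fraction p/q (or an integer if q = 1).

D = (-3, -2)

1. D_x = -3  [2·signedArea(DAC) = -63/2 ∩ 2·signedArea(DAB) = -9]
2. D_y = -2  [2·signedArea(DAC) = -63/2 ∩ 2·signedArea(DAB) = -9]
   → D = (-3, -2)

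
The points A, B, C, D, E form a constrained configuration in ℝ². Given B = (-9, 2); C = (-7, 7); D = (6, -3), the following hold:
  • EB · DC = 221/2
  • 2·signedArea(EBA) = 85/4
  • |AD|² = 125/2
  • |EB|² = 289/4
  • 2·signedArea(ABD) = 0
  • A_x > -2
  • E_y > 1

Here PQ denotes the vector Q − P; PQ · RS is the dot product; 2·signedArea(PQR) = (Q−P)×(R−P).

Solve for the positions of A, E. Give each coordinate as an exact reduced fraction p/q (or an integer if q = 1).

A = (-3/2, -1/2)
E = (-1/2, 2)

1. E_x = -1/2  [line 13·x + -10·y + 53/2 = 0 ∩ |EB|² = 289/4]
2. E_y = 2  [line 13·x + -10·y + 53/2 = 0 ∩ |EB|² = 289/4]
   → E = (-1/2, 2)
3. A_x = -3/2  [2·signedArea(ABD) = 0 ∩ 2·signedArea(EBA) = 85/4]
4. A_y = -1/2  [2·signedArea(ABD) = 0 ∩ 2·signedArea(EBA) = 85/4]
   → A = (-3/2, -1/2)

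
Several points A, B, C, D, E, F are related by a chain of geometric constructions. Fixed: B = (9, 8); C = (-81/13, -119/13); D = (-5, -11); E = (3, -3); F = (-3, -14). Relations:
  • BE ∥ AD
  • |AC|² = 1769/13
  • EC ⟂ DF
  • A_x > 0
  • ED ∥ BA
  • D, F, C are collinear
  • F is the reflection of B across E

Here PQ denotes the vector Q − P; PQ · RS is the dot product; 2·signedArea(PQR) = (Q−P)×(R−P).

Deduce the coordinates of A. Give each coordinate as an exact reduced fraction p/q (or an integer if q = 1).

1. A_x = 1  [BE ∥ AD ∩ ED ∥ BA]
2. A_y = 0  [BE ∥ AD ∩ ED ∥ BA]
   → A = (1, 0)

A = (1, 0)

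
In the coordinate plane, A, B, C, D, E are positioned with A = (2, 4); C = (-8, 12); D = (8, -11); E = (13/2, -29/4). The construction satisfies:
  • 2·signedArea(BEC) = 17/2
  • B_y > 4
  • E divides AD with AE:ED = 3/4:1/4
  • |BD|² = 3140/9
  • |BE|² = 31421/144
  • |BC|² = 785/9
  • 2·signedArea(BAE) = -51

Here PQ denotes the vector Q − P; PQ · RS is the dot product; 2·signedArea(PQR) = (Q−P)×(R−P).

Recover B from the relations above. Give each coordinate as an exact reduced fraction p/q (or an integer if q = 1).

B = (-8/3, 13/3)

1. B_x = -8/3  [2·signedArea(BAE) = -51 ∩ 2·signedArea(BEC) = 17/2]
2. B_y = 13/3  [2·signedArea(BAE) = -51 ∩ 2·signedArea(BEC) = 17/2]
   → B = (-8/3, 13/3)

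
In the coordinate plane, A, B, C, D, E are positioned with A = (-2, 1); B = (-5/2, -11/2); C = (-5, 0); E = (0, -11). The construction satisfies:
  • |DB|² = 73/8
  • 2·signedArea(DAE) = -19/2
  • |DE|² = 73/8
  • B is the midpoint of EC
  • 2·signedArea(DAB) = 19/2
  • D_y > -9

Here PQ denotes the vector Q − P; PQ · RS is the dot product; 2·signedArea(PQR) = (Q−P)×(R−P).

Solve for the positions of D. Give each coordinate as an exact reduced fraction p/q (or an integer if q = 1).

D = (-5/4, -33/4)

1. D_x = -5/4  [2·signedArea(DAE) = -19/2 ∩ 2·signedArea(DAB) = 19/2]
2. D_y = -33/4  [2·signedArea(DAE) = -19/2 ∩ 2·signedArea(DAB) = 19/2]
   → D = (-5/4, -33/4)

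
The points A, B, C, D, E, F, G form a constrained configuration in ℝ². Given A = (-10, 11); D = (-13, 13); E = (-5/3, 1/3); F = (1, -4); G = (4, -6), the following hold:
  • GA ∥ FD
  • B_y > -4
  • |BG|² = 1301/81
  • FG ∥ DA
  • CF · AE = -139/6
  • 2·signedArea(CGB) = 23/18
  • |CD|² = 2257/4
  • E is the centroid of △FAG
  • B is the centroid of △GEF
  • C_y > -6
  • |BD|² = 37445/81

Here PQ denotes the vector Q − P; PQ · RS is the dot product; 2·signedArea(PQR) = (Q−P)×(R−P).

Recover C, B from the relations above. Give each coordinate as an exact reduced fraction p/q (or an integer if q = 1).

1. C_x = 5/2  [line -25/3·x + 32/3·y + 445/6 = 0 ∩ |CD|² = 2257/4]
2. C_y = -5  [line -25/3·x + 32/3·y + 445/6 = 0 ∩ |CD|² = 2257/4]
   → C = (5/2, -5)
3. B_x = 10/9  [B is the centroid of △GEF]
4. B_y = -29/9  [B is the centroid of △GEF]
   → B = (10/9, -29/9)

B = (10/9, -29/9)
C = (5/2, -5)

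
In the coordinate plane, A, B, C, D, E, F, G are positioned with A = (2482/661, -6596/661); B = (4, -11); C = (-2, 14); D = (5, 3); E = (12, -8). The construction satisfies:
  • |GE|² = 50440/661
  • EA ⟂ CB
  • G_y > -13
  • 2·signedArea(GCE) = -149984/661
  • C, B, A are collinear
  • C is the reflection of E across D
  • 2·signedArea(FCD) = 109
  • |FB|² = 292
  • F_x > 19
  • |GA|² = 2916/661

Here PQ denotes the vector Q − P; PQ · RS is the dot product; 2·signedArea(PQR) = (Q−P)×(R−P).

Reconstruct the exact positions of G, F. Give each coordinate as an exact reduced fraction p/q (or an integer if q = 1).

F = (20, -5)
G = (2806/661, -7946/661)

1. G_x = 2806/661  [line 22·x + 14·y + 49512/661 = 0 ∩ |GE|² = 50440/661]
2. G_y = -7946/661  [line 22·x + 14·y + 49512/661 = 0 ∩ |GE|² = 50440/661]
   → G = (2806/661, -7946/661)
3. F_x = 20  [line 11·x + 7·y + -185 = 0 ∩ |FB|² = 292]
4. F_y = -5  [line 11·x + 7·y + -185 = 0 ∩ |FB|² = 292]
   → F = (20, -5)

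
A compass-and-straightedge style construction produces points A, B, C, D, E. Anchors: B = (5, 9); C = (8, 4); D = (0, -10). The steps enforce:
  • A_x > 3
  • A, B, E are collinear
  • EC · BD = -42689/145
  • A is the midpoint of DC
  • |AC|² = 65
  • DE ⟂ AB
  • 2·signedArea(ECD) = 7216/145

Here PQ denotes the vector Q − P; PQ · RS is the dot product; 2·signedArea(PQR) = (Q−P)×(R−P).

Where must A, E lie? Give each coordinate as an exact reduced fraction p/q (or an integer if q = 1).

1. A_x = 4  [A is the midpoint of DC]
2. A_y = -3  [A is the midpoint of DC]
   → A = (4, -3)
3. E_x = 492/145  [A, B, E are collinear ∩ DE ⟂ AB]
4. E_y = -1491/145  [A, B, E are collinear ∩ DE ⟂ AB]
   → E = (492/145, -1491/145)

A = (4, -3)
E = (492/145, -1491/145)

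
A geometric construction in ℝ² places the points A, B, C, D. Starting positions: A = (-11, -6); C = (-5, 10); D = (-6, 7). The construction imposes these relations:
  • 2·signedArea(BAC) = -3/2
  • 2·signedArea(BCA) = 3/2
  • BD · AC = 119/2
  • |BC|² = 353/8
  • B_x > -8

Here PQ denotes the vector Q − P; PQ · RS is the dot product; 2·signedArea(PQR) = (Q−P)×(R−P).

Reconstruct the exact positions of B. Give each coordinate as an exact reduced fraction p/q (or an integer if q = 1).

B = (-29/4, 15/4)

1. B_x = -29/4  [BD · AC = 119/2 ∩ 2·signedArea(BAC) = -3/2]
2. B_y = 15/4  [BD · AC = 119/2 ∩ 2·signedArea(BAC) = -3/2]
   → B = (-29/4, 15/4)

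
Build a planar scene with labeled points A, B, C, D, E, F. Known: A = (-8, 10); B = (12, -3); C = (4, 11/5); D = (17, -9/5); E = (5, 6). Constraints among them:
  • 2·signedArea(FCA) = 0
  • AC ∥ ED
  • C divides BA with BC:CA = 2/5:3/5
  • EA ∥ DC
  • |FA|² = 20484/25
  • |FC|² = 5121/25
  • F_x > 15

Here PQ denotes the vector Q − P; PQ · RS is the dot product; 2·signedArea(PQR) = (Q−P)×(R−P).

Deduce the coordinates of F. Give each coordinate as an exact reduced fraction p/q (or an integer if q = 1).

1. F_x = 16  [line -39/5·x + -12·y + 288/5 = 0 ∩ |FA|² = 20484/25]
2. F_y = -28/5  [line -39/5·x + -12·y + 288/5 = 0 ∩ |FA|² = 20484/25]
   → F = (16, -28/5)

F = (16, -28/5)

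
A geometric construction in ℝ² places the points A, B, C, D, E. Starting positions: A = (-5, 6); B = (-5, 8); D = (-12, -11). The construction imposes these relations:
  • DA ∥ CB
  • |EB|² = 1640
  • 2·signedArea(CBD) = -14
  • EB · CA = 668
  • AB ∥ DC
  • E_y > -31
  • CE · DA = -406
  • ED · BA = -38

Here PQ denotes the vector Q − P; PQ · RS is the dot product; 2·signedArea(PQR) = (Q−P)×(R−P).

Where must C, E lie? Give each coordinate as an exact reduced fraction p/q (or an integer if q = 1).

C = (-12, -9)
E = (-19, -30)

1. C_x = -12  [DA ∥ CB ∩ AB ∥ DC]
2. C_y = -9  [DA ∥ CB ∩ AB ∥ DC]
   → C = (-12, -9)
3. E_x = -19  [EB · CA = 668 ∩ CE · DA = -406]
4. E_y = -30  [EB · CA = 668 ∩ CE · DA = -406]
   → E = (-19, -30)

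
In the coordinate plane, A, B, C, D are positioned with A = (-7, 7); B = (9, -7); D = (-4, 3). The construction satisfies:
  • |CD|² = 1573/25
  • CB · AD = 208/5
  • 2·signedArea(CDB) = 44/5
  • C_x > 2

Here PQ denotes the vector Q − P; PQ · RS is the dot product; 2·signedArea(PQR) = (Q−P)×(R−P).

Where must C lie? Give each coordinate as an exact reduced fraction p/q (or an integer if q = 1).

C = (13/5, -7/5)

1. C_x = 13/5  [2·signedArea(CDB) = 44/5 ∩ CB · AD = 208/5]
2. C_y = -7/5  [2·signedArea(CDB) = 44/5 ∩ CB · AD = 208/5]
   → C = (13/5, -7/5)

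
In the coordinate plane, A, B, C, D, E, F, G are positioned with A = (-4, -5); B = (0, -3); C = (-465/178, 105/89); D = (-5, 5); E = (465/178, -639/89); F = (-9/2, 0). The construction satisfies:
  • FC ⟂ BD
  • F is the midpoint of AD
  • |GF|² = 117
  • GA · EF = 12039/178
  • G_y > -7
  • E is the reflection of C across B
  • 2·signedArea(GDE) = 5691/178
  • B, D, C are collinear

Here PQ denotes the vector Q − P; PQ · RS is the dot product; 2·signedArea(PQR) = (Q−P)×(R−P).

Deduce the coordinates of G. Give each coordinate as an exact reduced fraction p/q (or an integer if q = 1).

1. G_x = 9/2  [2·signedArea(GDE) = 5691/178 ∩ GA · EF = 12039/178]
2. G_y = -6  [2·signedArea(GDE) = 5691/178 ∩ GA · EF = 12039/178]
   → G = (9/2, -6)

G = (9/2, -6)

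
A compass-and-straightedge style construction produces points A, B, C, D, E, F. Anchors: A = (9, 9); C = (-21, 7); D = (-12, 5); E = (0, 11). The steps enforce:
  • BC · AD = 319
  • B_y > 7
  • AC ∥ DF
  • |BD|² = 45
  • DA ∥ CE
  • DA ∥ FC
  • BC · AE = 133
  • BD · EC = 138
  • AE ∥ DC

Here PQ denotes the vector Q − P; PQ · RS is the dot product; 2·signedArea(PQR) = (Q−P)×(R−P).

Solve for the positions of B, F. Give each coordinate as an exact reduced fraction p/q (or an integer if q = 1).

B = (-6, 8)
F = (-42, 3)

1. B_x = -6  [BC · AE = 133 ∩ BC · AD = 319]
2. B_y = 8  [BC · AE = 133 ∩ BC · AD = 319]
   → B = (-6, 8)
3. F_x = -42  [DA ∥ FC ∩ AC ∥ DF]
4. F_y = 3  [DA ∥ FC ∩ AC ∥ DF]
   → F = (-42, 3)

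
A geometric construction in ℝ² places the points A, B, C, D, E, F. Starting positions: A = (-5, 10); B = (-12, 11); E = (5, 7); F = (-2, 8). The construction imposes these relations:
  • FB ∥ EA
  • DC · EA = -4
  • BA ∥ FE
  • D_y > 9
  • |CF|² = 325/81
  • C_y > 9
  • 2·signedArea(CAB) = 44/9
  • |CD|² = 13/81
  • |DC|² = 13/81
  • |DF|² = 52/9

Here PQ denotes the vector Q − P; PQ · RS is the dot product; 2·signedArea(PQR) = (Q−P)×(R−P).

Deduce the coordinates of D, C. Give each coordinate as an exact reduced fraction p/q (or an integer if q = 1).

C = (-11/3, 82/9)
D = (-4, 28/3)

1. C_x = -11/3  [line -1·x + -7·y + 541/9 = 0 ∩ |CF|² = 325/81]
2. C_y = 82/9  [line -1·x + -7·y + 541/9 = 0 ∩ |CF|² = 325/81]
   → C = (-11/3, 82/9)
3. D_x = -4  [line 10·x + -3·y + 68 = 0 ∩ |DF|² = 52/9]
4. D_y = 28/3  [line 10·x + -3·y + 68 = 0 ∩ |DF|² = 52/9]
   → D = (-4, 28/3)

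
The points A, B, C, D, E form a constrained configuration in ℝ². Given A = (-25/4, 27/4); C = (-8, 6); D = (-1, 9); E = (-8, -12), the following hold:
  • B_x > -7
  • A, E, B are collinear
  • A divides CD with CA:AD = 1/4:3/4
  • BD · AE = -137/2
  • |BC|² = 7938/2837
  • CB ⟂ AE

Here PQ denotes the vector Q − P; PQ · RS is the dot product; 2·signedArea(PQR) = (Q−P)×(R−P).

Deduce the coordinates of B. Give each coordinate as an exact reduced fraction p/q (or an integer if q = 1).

B = (-17971/2837, 16581/2837)

1. B_x = -17971/2837  [A, E, B are collinear ∩ CB ⟂ AE]
2. B_y = 16581/2837  [A, E, B are collinear ∩ CB ⟂ AE]
   → B = (-17971/2837, 16581/2837)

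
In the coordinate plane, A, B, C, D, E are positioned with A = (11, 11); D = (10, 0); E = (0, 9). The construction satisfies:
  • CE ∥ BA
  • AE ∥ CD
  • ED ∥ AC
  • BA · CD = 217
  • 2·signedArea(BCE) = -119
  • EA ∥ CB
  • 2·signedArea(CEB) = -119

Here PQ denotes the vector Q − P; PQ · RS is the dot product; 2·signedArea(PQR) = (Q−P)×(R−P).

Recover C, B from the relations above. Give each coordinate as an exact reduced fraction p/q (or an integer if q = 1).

B = (32, 4)
C = (21, 2)

1. C_x = 21  [AE ∥ CD ∩ ED ∥ AC]
2. C_y = 2  [AE ∥ CD ∩ ED ∥ AC]
   → C = (21, 2)
3. B_x = 32  [CE ∥ BA ∩ EA ∥ CB]
4. B_y = 4  [CE ∥ BA ∩ EA ∥ CB]
   → B = (32, 4)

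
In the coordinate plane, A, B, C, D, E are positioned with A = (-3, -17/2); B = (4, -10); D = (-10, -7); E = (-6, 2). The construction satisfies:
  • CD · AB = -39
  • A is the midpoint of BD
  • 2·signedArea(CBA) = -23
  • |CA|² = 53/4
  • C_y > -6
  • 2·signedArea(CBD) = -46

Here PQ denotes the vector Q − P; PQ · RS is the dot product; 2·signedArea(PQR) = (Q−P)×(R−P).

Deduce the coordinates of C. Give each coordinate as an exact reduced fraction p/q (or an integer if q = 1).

1. C_x = -4  [2·signedArea(CBA) = -23 ∩ CD · AB = -39]
2. C_y = -5  [2·signedArea(CBA) = -23 ∩ CD · AB = -39]
   → C = (-4, -5)

C = (-4, -5)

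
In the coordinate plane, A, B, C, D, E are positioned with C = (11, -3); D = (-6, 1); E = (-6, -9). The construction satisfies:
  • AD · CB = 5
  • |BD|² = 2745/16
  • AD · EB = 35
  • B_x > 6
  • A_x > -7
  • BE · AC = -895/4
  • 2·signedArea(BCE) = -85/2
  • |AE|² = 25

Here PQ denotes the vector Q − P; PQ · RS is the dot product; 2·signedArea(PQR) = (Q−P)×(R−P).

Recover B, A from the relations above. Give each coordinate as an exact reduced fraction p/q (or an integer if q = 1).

1. B_x = 27/4  [line 6·x + -17·y + -149/2 = 0 ∩ |BD|² = 2745/16]
2. B_y = -2  [line 6·x + -17·y + -149/2 = 0 ∩ |BD|² = 2745/16]
   → B = (27/4, -2)
3. A_x = -6  [AD · CB = 5 ∩ BE · AC = -895/4]
4. A_y = -4  [AD · CB = 5 ∩ BE · AC = -895/4]
   → A = (-6, -4)

A = (-6, -4)
B = (27/4, -2)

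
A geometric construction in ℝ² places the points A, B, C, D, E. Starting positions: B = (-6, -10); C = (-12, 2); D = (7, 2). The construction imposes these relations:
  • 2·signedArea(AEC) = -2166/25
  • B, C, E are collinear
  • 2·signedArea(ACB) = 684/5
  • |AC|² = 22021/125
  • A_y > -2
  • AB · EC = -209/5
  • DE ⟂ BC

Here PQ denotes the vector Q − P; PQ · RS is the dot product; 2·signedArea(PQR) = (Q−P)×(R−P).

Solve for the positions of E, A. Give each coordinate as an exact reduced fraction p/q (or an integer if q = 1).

1. E_x = -41/5  [B, C, E are collinear ∩ DE ⟂ BC]
2. E_y = -28/5  [B, C, E are collinear ∩ DE ⟂ BC]
   → E = (-41/5, -28/5)
3. A_x = 23/25  [2·signedArea(ACB) = 684/5 ∩ AB · EC = -209/5]
4. A_y = -26/25  [2·signedArea(ACB) = 684/5 ∩ AB · EC = -209/5]
   → A = (23/25, -26/25)

A = (23/25, -26/25)
E = (-41/5, -28/5)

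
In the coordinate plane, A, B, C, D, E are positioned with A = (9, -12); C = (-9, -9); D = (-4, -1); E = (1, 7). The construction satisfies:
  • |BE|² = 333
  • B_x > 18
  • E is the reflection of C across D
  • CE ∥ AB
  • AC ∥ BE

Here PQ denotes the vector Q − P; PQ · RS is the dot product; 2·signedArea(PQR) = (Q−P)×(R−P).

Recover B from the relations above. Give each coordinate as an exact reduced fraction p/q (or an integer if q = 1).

B = (19, 4)

1. B_x = 19  [AC ∥ BE ∩ CE ∥ AB]
2. B_y = 4  [AC ∥ BE ∩ CE ∥ AB]
   → B = (19, 4)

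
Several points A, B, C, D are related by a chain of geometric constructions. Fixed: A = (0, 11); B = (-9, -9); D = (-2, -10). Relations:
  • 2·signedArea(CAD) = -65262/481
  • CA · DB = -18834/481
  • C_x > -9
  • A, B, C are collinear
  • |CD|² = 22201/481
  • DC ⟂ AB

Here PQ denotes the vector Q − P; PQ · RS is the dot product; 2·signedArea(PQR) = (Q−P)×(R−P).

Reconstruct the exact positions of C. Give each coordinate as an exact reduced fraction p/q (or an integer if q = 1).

1. C_x = -3942/481  [A, B, C are collinear ∩ DC ⟂ AB]
2. C_y = -3469/481  [A, B, C are collinear ∩ DC ⟂ AB]
   → C = (-3942/481, -3469/481)

C = (-3942/481, -3469/481)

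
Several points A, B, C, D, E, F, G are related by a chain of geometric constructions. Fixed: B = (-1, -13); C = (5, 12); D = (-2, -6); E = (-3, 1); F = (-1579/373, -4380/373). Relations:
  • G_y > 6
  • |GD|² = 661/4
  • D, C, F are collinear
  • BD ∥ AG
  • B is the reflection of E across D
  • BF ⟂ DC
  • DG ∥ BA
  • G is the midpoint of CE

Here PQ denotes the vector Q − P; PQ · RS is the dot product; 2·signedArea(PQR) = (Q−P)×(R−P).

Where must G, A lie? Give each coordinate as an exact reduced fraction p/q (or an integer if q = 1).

A = (2, -1/2)
G = (1, 13/2)

1. G_x = 1  [G is the midpoint of CE]
2. G_y = 13/2  [G is the midpoint of CE]
   → G = (1, 13/2)
3. A_x = 2  [BD ∥ AG ∩ DG ∥ BA]
4. A_y = -1/2  [BD ∥ AG ∩ DG ∥ BA]
   → A = (2, -1/2)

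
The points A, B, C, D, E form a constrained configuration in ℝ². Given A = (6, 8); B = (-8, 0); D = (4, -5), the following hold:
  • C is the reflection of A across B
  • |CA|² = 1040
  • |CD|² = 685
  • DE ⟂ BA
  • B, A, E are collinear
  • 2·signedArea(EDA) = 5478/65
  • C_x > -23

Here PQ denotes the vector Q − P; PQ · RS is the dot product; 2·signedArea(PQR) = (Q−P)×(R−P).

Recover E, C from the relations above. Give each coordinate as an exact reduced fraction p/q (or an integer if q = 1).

C = (-22, -8)
E = (-72/65, 256/65)

1. E_x = -72/65  [B, A, E are collinear ∩ DE ⟂ BA]
2. E_y = 256/65  [B, A, E are collinear ∩ DE ⟂ BA]
   → E = (-72/65, 256/65)
3. C_x = -22  [C is the reflection of A across B]
4. C_y = -8  [C is the reflection of A across B]
   → C = (-22, -8)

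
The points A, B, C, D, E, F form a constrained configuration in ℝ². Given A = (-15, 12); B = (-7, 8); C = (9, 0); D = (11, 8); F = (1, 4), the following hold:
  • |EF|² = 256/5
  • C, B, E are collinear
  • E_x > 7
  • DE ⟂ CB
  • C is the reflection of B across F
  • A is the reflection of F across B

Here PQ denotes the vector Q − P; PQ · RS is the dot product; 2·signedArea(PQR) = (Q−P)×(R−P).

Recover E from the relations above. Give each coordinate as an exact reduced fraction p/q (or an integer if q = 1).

E = (37/5, 4/5)

1. E_x = 37/5  [C, B, E are collinear ∩ DE ⟂ CB]
2. E_y = 4/5  [C, B, E are collinear ∩ DE ⟂ CB]
   → E = (37/5, 4/5)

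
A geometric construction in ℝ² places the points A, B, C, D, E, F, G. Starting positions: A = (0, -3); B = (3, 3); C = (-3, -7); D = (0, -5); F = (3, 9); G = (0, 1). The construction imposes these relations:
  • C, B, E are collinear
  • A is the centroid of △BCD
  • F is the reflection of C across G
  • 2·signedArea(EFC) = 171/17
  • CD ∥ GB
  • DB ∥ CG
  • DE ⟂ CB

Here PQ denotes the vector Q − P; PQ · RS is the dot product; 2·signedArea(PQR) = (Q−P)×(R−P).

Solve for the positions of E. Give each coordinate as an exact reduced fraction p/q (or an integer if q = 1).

1. E_x = -45/34  [C, B, E are collinear ∩ DE ⟂ CB]
2. E_y = -143/34  [C, B, E are collinear ∩ DE ⟂ CB]
   → E = (-45/34, -143/34)

E = (-45/34, -143/34)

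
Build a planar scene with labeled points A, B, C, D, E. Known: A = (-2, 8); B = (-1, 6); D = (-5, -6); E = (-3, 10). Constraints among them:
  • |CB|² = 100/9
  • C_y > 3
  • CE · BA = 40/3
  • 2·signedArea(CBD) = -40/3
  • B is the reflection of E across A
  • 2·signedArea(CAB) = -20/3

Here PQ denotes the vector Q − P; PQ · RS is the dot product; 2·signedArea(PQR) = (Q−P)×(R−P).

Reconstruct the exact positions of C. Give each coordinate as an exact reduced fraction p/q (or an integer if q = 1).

C = (-3, 10/3)

1. C_x = -3  [2·signedArea(CBD) = -40/3 ∩ CE · BA = 40/3]
2. C_y = 10/3  [2·signedArea(CBD) = -40/3 ∩ CE · BA = 40/3]
   → C = (-3, 10/3)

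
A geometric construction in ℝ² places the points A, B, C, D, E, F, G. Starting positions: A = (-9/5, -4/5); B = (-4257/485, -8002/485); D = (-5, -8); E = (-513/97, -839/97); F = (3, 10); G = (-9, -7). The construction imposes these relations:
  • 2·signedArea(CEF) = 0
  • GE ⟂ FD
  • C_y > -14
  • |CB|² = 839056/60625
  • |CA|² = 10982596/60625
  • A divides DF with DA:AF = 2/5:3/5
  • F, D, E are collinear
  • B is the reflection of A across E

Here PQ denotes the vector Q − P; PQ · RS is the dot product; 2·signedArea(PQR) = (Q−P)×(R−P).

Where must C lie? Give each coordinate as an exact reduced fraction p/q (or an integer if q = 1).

1. C_x = -17621/2425  [line -1809/97·x + 804/97·y + -2613/97 = 0 ∩ |CB|² = 839056/60625]
2. C_y = -31766/2425  [line -1809/97·x + 804/97·y + -2613/97 = 0 ∩ |CB|² = 839056/60625]
   → C = (-17621/2425, -31766/2425)

C = (-17621/2425, -31766/2425)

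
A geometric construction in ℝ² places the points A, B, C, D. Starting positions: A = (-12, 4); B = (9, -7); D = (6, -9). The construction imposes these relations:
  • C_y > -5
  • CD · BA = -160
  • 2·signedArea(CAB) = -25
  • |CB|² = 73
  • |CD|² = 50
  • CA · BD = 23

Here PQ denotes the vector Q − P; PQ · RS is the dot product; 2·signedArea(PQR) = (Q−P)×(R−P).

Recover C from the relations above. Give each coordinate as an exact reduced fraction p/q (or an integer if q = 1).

1. C_x = 1  [2·signedArea(CAB) = -25 ∩ CA · BD = 23]
2. C_y = -4  [2·signedArea(CAB) = -25 ∩ CA · BD = 23]
   → C = (1, -4)

C = (1, -4)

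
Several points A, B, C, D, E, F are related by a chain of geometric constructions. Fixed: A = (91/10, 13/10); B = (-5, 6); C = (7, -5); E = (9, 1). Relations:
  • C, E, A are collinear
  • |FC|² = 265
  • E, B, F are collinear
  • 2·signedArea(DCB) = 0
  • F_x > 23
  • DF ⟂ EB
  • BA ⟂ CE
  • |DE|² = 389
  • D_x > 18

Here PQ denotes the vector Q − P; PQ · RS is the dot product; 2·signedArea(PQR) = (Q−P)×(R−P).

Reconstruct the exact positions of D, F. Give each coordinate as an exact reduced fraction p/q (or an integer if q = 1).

D = (19, -16)
F = (5139/221, -904/221)

1. D_x = 19  [line -11·x + -12·y + 17 = 0 ∩ |DE|² = 389]
2. D_y = -16  [line -11·x + -12·y + 17 = 0 ∩ |DE|² = 389]
   → D = (19, -16)
3. F_x = 5139/221  [E, B, F are collinear ∩ DF ⟂ EB]
4. F_y = -904/221  [E, B, F are collinear ∩ DF ⟂ EB]
   → F = (5139/221, -904/221)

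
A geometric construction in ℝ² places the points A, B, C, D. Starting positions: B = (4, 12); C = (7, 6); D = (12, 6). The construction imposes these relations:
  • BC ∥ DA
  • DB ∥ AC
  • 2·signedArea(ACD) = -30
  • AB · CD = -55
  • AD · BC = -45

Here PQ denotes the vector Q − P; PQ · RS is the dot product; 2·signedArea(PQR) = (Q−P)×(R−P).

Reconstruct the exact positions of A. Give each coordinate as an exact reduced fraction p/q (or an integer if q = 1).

A = (15, 0)

1. A_x = 15  [DB ∥ AC ∩ BC ∥ DA]
2. A_y = 0  [DB ∥ AC ∩ BC ∥ DA]
   → A = (15, 0)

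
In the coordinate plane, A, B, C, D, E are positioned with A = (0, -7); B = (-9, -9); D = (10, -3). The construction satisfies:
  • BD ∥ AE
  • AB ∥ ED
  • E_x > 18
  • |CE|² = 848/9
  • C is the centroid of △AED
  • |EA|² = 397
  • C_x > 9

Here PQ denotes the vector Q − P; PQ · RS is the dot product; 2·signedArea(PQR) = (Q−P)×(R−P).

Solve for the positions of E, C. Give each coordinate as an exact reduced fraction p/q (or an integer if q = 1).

1. E_x = 19  [AB ∥ ED ∩ BD ∥ AE]
2. E_y = -1  [AB ∥ ED ∩ BD ∥ AE]
   → E = (19, -1)
3. C_x = 29/3  [C is the centroid of △AED]
4. C_y = -11/3  [C is the centroid of △AED]
   → C = (29/3, -11/3)

C = (29/3, -11/3)
E = (19, -1)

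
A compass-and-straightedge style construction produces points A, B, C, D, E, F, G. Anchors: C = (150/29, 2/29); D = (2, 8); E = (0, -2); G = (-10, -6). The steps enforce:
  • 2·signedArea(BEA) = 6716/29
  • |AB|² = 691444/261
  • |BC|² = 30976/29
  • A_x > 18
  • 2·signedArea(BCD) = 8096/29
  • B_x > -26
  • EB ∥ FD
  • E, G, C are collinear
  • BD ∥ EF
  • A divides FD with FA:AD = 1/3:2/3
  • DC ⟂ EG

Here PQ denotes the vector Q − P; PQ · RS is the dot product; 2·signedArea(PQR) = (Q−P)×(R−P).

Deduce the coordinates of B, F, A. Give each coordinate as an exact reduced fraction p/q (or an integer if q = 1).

1. B_x = -730/29  [line -230/29·x + -92/29·y + -6900/29 = 0 ∩ |BC|² = 30976/29]
2. B_y = -350/29  [line -230/29·x + -92/29·y + -6900/29 = 0 ∩ |BC|² = 30976/29]
   → B = (-730/29, -350/29)
3. F_x = 788/29  [EB ∥ FD ∩ BD ∥ EF]
4. F_y = 524/29  [EB ∥ FD ∩ BD ∥ EF]
   → F = (788/29, 524/29)
5. A_x = 1634/87  [2·signedArea(BEA) = 6716/29 ∩ A divides FD with FA:AD = 1/3:2/3]
6. A_y = 1280/87  [2·signedArea(BEA) = 6716/29 ∩ A divides FD with FA:AD = 1/3:2/3]
   → A = (1634/87, 1280/87)

A = (1634/87, 1280/87)
B = (-730/29, -350/29)
F = (788/29, 524/29)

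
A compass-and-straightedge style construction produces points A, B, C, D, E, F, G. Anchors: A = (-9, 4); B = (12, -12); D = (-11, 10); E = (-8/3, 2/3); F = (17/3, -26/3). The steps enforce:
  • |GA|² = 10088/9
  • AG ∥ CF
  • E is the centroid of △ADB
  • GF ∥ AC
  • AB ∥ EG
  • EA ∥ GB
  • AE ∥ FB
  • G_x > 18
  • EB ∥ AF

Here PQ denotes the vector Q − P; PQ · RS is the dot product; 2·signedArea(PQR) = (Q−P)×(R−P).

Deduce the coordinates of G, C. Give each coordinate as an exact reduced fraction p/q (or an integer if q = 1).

C = (-65/3, 32/3)
G = (55/3, -46/3)

1. G_x = 55/3  [EA ∥ GB ∩ AB ∥ EG]
2. G_y = -46/3  [EA ∥ GB ∩ AB ∥ EG]
   → G = (55/3, -46/3)
3. C_x = -65/3  [AG ∥ CF ∩ GF ∥ AC]
4. C_y = 32/3  [AG ∥ CF ∩ GF ∥ AC]
   → C = (-65/3, 32/3)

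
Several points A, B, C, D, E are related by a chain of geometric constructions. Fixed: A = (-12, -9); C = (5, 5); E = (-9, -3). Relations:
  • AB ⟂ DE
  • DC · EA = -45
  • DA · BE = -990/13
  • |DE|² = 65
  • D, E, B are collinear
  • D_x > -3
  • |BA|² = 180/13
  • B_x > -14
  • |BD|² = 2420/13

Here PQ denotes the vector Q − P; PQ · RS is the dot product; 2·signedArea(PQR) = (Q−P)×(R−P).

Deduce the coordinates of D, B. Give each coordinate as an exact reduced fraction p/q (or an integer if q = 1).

B = (-180/13, -75/13)
D = (-2, 1)

1. D_x = -2  [line 3·x + 6·y + 0 = 0 ∩ |DE|² = 65]
2. D_y = 1  [line 3·x + 6·y + 0 = 0 ∩ |DE|² = 65]
   → D = (-2, 1)
3. B_x = -180/13  [DA · BE = -990/13 ∩ D, E, B are collinear]
4. B_y = -75/13  [DA · BE = -990/13 ∩ D, E, B are collinear]
   → B = (-180/13, -75/13)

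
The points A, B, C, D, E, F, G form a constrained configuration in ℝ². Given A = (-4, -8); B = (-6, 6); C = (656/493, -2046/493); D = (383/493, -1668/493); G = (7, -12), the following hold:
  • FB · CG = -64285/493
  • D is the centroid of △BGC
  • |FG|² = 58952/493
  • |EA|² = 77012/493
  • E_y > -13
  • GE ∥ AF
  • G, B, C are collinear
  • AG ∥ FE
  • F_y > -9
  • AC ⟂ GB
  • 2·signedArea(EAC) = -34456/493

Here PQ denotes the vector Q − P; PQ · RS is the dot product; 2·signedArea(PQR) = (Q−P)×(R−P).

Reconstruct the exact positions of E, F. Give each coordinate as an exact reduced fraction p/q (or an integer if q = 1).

1. E_x = 3724/493  [line -1898/493·x + 2628/493·y + 47888/493 = 0 ∩ |EA|² = 77012/493]
2. E_y = -6294/493  [line -1898/493·x + 2628/493·y + 47888/493 = 0 ∩ |EA|² = 77012/493]
   → E = (3724/493, -6294/493)
3. F_x = -1699/493  [AG ∥ FE ∩ GE ∥ AF]
4. F_y = -4322/493  [AG ∥ FE ∩ GE ∥ AF]
   → F = (-1699/493, -4322/493)

E = (3724/493, -6294/493)
F = (-1699/493, -4322/493)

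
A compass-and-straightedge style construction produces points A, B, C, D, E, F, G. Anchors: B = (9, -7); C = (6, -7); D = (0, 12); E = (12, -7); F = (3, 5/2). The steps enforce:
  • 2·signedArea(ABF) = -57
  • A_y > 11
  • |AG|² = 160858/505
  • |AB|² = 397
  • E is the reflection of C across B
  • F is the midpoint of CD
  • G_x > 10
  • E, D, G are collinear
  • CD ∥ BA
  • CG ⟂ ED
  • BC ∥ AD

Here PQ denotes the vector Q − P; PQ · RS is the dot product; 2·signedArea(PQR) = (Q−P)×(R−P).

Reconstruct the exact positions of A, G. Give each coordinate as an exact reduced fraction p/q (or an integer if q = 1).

1. A_x = 3  [BC ∥ AD ∩ CD ∥ BA]
2. A_y = 12  [BC ∥ AD ∩ CD ∥ BA]
   → A = (3, 12)
3. G_x = 5196/505  [E, D, G are collinear ∩ CG ⟂ ED]
4. G_y = -2167/505  [E, D, G are collinear ∩ CG ⟂ ED]
   → G = (5196/505, -2167/505)

A = (3, 12)
G = (5196/505, -2167/505)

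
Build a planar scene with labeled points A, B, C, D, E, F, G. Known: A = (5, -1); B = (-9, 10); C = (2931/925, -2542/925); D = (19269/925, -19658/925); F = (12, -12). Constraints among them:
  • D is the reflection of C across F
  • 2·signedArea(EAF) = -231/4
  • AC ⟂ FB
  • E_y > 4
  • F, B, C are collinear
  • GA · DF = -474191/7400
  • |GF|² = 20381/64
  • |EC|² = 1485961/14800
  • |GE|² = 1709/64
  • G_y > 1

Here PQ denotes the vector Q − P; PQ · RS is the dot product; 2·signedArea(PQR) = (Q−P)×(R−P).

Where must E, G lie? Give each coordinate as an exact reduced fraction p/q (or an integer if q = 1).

E = (-15/4, 9/2)
G = (5/8, 7/4)

1. E_x = -15/4  [line 11·x + 7·y + 39/4 = 0 ∩ |EC|² = 1485961/14800]
2. E_y = 9/2  [line 11·x + 7·y + 39/4 = 0 ∩ |EC|² = 1485961/14800]
   → E = (-15/4, 9/2)
3. G_x = 5/8  [line 8169/925·x + -8558/925·y + 78967/7400 = 0 ∩ |GF|² = 20381/64]
4. G_y = 7/4  [line 8169/925·x + -8558/925·y + 78967/7400 = 0 ∩ |GF|² = 20381/64]
   → G = (5/8, 7/4)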